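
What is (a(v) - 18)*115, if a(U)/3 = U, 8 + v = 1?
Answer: -4485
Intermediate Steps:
v = -7 (v = -8 + 1 = -7)
a(U) = 3*U
(a(v) - 18)*115 = (3*(-7) - 18)*115 = (-21 - 18)*115 = -39*115 = -4485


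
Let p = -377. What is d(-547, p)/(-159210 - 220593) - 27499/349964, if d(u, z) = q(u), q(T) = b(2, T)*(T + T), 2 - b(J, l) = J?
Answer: -27499/349964 ≈ -0.078577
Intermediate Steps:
b(J, l) = 2 - J
q(T) = 0 (q(T) = (2 - 1*2)*(T + T) = (2 - 2)*(2*T) = 0*(2*T) = 0)
d(u, z) = 0
d(-547, p)/(-159210 - 220593) - 27499/349964 = 0/(-159210 - 220593) - 27499/349964 = 0/(-379803) - 27499*1/349964 = 0*(-1/379803) - 27499/349964 = 0 - 27499/349964 = -27499/349964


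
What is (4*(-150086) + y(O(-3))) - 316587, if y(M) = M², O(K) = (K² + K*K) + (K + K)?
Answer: -916787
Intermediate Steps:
O(K) = 2*K + 2*K² (O(K) = (K² + K²) + 2*K = 2*K² + 2*K = 2*K + 2*K²)
(4*(-150086) + y(O(-3))) - 316587 = (4*(-150086) + (2*(-3)*(1 - 3))²) - 316587 = (-600344 + (2*(-3)*(-2))²) - 316587 = (-600344 + 12²) - 316587 = (-600344 + 144) - 316587 = -600200 - 316587 = -916787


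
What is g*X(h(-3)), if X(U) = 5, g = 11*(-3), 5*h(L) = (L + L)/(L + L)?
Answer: -165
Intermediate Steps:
h(L) = 1/5 (h(L) = ((L + L)/(L + L))/5 = ((2*L)/((2*L)))/5 = ((2*L)*(1/(2*L)))/5 = (1/5)*1 = 1/5)
g = -33
g*X(h(-3)) = -33*5 = -165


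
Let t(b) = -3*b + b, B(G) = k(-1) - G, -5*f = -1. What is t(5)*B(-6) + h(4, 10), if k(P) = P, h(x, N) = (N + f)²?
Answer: 1351/25 ≈ 54.040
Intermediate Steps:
f = ⅕ (f = -⅕*(-1) = ⅕ ≈ 0.20000)
h(x, N) = (⅕ + N)² (h(x, N) = (N + ⅕)² = (⅕ + N)²)
B(G) = -1 - G
t(b) = -2*b
t(5)*B(-6) + h(4, 10) = (-2*5)*(-1 - 1*(-6)) + (1 + 5*10)²/25 = -10*(-1 + 6) + (1 + 50)²/25 = -10*5 + (1/25)*51² = -50 + (1/25)*2601 = -50 + 2601/25 = 1351/25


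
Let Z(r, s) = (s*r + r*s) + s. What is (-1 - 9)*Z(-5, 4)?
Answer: 360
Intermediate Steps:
Z(r, s) = s + 2*r*s (Z(r, s) = (r*s + r*s) + s = 2*r*s + s = s + 2*r*s)
(-1 - 9)*Z(-5, 4) = (-1 - 9)*(4*(1 + 2*(-5))) = -40*(1 - 10) = -40*(-9) = -10*(-36) = 360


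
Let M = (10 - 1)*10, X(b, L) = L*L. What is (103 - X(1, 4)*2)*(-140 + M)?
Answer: -3550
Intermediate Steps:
X(b, L) = L²
M = 90 (M = 9*10 = 90)
(103 - X(1, 4)*2)*(-140 + M) = (103 - 1*4²*2)*(-140 + 90) = (103 - 1*16*2)*(-50) = (103 - 16*2)*(-50) = (103 - 32)*(-50) = 71*(-50) = -3550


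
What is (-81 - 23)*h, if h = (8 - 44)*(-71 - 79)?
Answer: -561600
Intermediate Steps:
h = 5400 (h = -36*(-150) = 5400)
(-81 - 23)*h = (-81 - 23)*5400 = -104*5400 = -561600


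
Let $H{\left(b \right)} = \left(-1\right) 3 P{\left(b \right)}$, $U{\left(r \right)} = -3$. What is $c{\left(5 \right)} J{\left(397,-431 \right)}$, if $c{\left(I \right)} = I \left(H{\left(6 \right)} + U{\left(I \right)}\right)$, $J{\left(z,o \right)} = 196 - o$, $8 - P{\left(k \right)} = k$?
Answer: $-28215$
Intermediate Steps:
$P{\left(k \right)} = 8 - k$
$H{\left(b \right)} = -24 + 3 b$ ($H{\left(b \right)} = \left(-1\right) 3 \left(8 - b\right) = - 3 \left(8 - b\right) = -24 + 3 b$)
$c{\left(I \right)} = - 9 I$ ($c{\left(I \right)} = I \left(\left(-24 + 3 \cdot 6\right) - 3\right) = I \left(\left(-24 + 18\right) - 3\right) = I \left(-6 - 3\right) = I \left(-9\right) = - 9 I$)
$c{\left(5 \right)} J{\left(397,-431 \right)} = \left(-9\right) 5 \left(196 - -431\right) = - 45 \left(196 + 431\right) = \left(-45\right) 627 = -28215$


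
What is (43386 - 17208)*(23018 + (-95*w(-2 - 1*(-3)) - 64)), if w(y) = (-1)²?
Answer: 598402902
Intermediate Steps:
w(y) = 1
(43386 - 17208)*(23018 + (-95*w(-2 - 1*(-3)) - 64)) = (43386 - 17208)*(23018 + (-95*1 - 64)) = 26178*(23018 + (-95 - 64)) = 26178*(23018 - 159) = 26178*22859 = 598402902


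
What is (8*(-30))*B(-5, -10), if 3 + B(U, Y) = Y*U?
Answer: -11280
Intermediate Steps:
B(U, Y) = -3 + U*Y (B(U, Y) = -3 + Y*U = -3 + U*Y)
(8*(-30))*B(-5, -10) = (8*(-30))*(-3 - 5*(-10)) = -240*(-3 + 50) = -240*47 = -11280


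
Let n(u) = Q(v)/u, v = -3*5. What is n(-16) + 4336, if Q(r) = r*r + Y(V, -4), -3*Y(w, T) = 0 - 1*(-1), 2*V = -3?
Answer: 103727/24 ≈ 4322.0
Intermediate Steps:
v = -15
V = -3/2 (V = (½)*(-3) = -3/2 ≈ -1.5000)
Y(w, T) = -⅓ (Y(w, T) = -(0 - 1*(-1))/3 = -(0 + 1)/3 = -⅓*1 = -⅓)
Q(r) = -⅓ + r² (Q(r) = r*r - ⅓ = r² - ⅓ = -⅓ + r²)
n(u) = 674/(3*u) (n(u) = (-⅓ + (-15)²)/u = (-⅓ + 225)/u = 674/(3*u))
n(-16) + 4336 = (674/3)/(-16) + 4336 = (674/3)*(-1/16) + 4336 = -337/24 + 4336 = 103727/24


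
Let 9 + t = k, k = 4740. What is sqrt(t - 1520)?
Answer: 13*sqrt(19) ≈ 56.666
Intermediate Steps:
t = 4731 (t = -9 + 4740 = 4731)
sqrt(t - 1520) = sqrt(4731 - 1520) = sqrt(3211) = 13*sqrt(19)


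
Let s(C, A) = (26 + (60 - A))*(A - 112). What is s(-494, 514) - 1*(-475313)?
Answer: 303257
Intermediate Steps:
s(C, A) = (-112 + A)*(86 - A) (s(C, A) = (86 - A)*(-112 + A) = (-112 + A)*(86 - A))
s(-494, 514) - 1*(-475313) = (-9632 - 1*514² + 198*514) - 1*(-475313) = (-9632 - 1*264196 + 101772) + 475313 = (-9632 - 264196 + 101772) + 475313 = -172056 + 475313 = 303257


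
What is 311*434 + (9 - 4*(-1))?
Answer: 134987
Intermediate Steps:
311*434 + (9 - 4*(-1)) = 134974 + (9 + 4) = 134974 + 13 = 134987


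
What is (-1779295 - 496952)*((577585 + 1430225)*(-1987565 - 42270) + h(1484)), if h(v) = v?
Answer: 9276897024638452902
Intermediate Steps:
(-1779295 - 496952)*((577585 + 1430225)*(-1987565 - 42270) + h(1484)) = (-1779295 - 496952)*((577585 + 1430225)*(-1987565 - 42270) + 1484) = -2276247*(2007810*(-2029835) + 1484) = -2276247*(-4075523011350 + 1484) = -2276247*(-4075523009866) = 9276897024638452902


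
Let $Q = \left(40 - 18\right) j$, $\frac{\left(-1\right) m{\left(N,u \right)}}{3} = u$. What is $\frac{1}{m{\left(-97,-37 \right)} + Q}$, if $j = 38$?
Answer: $\frac{1}{947} \approx 0.001056$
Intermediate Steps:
$m{\left(N,u \right)} = - 3 u$
$Q = 836$ ($Q = \left(40 - 18\right) 38 = 22 \cdot 38 = 836$)
$\frac{1}{m{\left(-97,-37 \right)} + Q} = \frac{1}{\left(-3\right) \left(-37\right) + 836} = \frac{1}{111 + 836} = \frac{1}{947}$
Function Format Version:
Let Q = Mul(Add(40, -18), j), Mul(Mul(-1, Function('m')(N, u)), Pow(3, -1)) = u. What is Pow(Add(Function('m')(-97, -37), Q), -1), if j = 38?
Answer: Rational(1, 947) ≈ 0.0010560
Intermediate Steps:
Function('m')(N, u) = Mul(-3, u)
Q = 836 (Q = Mul(Add(40, -18), 38) = Mul(22, 38) = 836)
Pow(Add(Function('m')(-97, -37), Q), -1) = Pow(Add(Mul(-3, -37), 836), -1) = Pow(Add(111, 836), -1) = Pow(947, -1) = Rational(1, 947)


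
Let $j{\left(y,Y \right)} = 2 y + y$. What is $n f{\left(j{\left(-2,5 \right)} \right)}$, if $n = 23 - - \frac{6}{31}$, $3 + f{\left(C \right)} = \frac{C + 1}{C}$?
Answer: $- \frac{9347}{186} \approx -50.253$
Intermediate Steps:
$j{\left(y,Y \right)} = 3 y$
$f{\left(C \right)} = -3 + \frac{1 + C}{C}$ ($f{\left(C \right)} = -3 + \frac{C + 1}{C} = -3 + \frac{1 + C}{C}$)
$n = \frac{719}{31}$ ($n = 23 - \left(-6\right) \frac{1}{31} = 23 - - \frac{6}{31} = 23 + \frac{6}{31} = \frac{719}{31} \approx 23.194$)
$n f{\left(j{\left(-2,5 \right)} \right)} = \frac{719 \left(-2 + \frac{1}{3 \left(-2\right)}\right)}{31} = \frac{719 \left(-2 + \frac{1}{-6}\right)}{31} = \frac{719 \left(-2 - \frac{1}{6}\right)}{31} = \frac{719}{31} \left(- \frac{13}{6}\right) = - \frac{9347}{186}$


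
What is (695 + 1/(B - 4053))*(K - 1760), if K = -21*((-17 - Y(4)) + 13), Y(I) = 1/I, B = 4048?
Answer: -11608371/10 ≈ -1.1608e+6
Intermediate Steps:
K = 357/4 (K = -21*((-17 - 1/4) + 13) = -21*((-17 - 1*¼) + 13) = -21*((-17 - ¼) + 13) = -21*(-69/4 + 13) = -21*(-17/4) = 357/4 ≈ 89.250)
(695 + 1/(B - 4053))*(K - 1760) = (695 + 1/(4048 - 4053))*(357/4 - 1760) = (695 + 1/(-5))*(-6683/4) = (695 - ⅕)*(-6683/4) = (3474/5)*(-6683/4) = -11608371/10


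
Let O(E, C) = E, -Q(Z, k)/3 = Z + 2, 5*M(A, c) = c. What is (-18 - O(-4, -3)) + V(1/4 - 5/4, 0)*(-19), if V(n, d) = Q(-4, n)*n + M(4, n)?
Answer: 519/5 ≈ 103.80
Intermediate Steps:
M(A, c) = c/5
Q(Z, k) = -6 - 3*Z (Q(Z, k) = -3*(Z + 2) = -3*(2 + Z) = -6 - 3*Z)
V(n, d) = 31*n/5 (V(n, d) = (-6 - 3*(-4))*n + n/5 = (-6 + 12)*n + n/5 = 6*n + n/5 = 31*n/5)
(-18 - O(-4, -3)) + V(1/4 - 5/4, 0)*(-19) = (-18 - 1*(-4)) + (31*(1/4 - 5/4)/5)*(-19) = (-18 + 4) + (31*(1*(¼) - 5*¼)/5)*(-19) = -14 + (31*(¼ - 5/4)/5)*(-19) = -14 + ((31/5)*(-1))*(-19) = -14 - 31/5*(-19) = -14 + 589/5 = 519/5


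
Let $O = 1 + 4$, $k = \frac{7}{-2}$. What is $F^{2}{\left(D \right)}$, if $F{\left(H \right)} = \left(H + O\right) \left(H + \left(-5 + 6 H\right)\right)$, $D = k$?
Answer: $\frac{31329}{16} \approx 1958.1$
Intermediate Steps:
$k = - \frac{7}{2}$ ($k = 7 \left(- \frac{1}{2}\right) = - \frac{7}{2} \approx -3.5$)
$D = - \frac{7}{2} \approx -3.5$
$O = 5$
$F{\left(H \right)} = \left(-5 + 7 H\right) \left(5 + H\right)$ ($F{\left(H \right)} = \left(H + 5\right) \left(H + \left(-5 + 6 H\right)\right) = \left(5 + H\right) \left(-5 + 7 H\right) = \left(-5 + 7 H\right) \left(5 + H\right)$)
$F^{2}{\left(D \right)} = \left(-25 + 7 \left(- \frac{7}{2}\right)^{2} + 30 \left(- \frac{7}{2}\right)\right)^{2} = \left(-25 + 7 \cdot \frac{49}{4} - 105\right)^{2} = \left(-25 + \frac{343}{4} - 105\right)^{2} = \left(- \frac{177}{4}\right)^{2} = \frac{31329}{16}$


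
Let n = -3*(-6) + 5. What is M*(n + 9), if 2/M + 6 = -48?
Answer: -32/27 ≈ -1.1852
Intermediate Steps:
M = -1/27 (M = 2/(-6 - 48) = 2/(-54) = 2*(-1/54) = -1/27 ≈ -0.037037)
n = 23 (n = 18 + 5 = 23)
M*(n + 9) = -(23 + 9)/27 = -1/27*32 = -32/27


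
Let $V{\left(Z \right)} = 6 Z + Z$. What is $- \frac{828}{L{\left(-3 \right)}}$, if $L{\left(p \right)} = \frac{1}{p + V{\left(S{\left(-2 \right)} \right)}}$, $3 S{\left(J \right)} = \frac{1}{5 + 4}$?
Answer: $\frac{6808}{3} \approx 2269.3$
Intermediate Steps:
$S{\left(J \right)} = \frac{1}{27}$ ($S{\left(J \right)} = \frac{1}{3 \left(5 + 4\right)} = \frac{1}{3 \cdot 9} = \frac{1}{3} \cdot \frac{1}{9} = \frac{1}{27}$)
$V{\left(Z \right)} = 7 Z$
$L{\left(p \right)} = \frac{1}{\frac{7}{27} + p}$ ($L{\left(p \right)} = \frac{1}{p + 7 \cdot \frac{1}{27}} = \frac{1}{p + \frac{7}{27}} = \frac{1}{\frac{7}{27} + p}$)
$- \frac{828}{L{\left(-3 \right)}} = - \frac{828}{27 \frac{1}{7 + 27 \left(-3\right)}} = - \frac{828}{27 \frac{1}{7 - 81}} = - \frac{828}{27 \frac{1}{-74}} = - \frac{828}{27 \left(- \frac{1}{74}\right)} = - \frac{828}{- \frac{27}{74}} = \left(-828\right) \left(- \frac{74}{27}\right) = \frac{6808}{3}$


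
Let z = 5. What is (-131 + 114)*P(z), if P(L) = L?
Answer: -85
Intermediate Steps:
(-131 + 114)*P(z) = (-131 + 114)*5 = -17*5 = -85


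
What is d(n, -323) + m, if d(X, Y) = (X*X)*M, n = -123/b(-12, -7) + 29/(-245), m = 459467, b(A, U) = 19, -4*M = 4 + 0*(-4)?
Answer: 9955260279079/21669025 ≈ 4.5942e+5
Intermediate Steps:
M = -1 (M = -(4 + 0*(-4))/4 = -(4 + 0)/4 = -¼*4 = -1)
n = -30686/4655 (n = -123/19 + 29/(-245) = -123*1/19 + 29*(-1/245) = -123/19 - 29/245 = -30686/4655 ≈ -6.5920)
d(X, Y) = -X² (d(X, Y) = (X*X)*(-1) = X²*(-1) = -X²)
d(n, -323) + m = -(-30686/4655)² + 459467 = -1*941630596/21669025 + 459467 = -941630596/21669025 + 459467 = 9955260279079/21669025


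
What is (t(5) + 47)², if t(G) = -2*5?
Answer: 1369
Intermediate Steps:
t(G) = -10
(t(5) + 47)² = (-10 + 47)² = 37² = 1369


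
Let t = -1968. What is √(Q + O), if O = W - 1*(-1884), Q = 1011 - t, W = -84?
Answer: 9*√59 ≈ 69.130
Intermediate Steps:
Q = 2979 (Q = 1011 - 1*(-1968) = 1011 + 1968 = 2979)
O = 1800 (O = -84 - 1*(-1884) = -84 + 1884 = 1800)
√(Q + O) = √(2979 + 1800) = √4779 = 9*√59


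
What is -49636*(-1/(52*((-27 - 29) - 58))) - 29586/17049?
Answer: -85135831/8422206 ≈ -10.108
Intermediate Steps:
-49636*(-1/(52*((-27 - 29) - 58))) - 29586/17049 = -49636*(-1/(52*(-56 - 58))) - 29586*1/17049 = -49636/((-114*(-52))) - 9862/5683 = -49636/5928 - 9862/5683 = -49636*1/5928 - 9862/5683 = -12409/1482 - 9862/5683 = -85135831/8422206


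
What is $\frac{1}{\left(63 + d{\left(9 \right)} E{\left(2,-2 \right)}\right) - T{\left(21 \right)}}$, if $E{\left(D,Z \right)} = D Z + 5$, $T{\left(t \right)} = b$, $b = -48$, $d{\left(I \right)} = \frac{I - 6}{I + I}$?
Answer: $\frac{6}{667} \approx 0.0089955$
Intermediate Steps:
$d{\left(I \right)} = \frac{-6 + I}{2 I}$
$T{\left(t \right)} = -48$
$E{\left(D,Z \right)} = 5 + D Z$
$\frac{1}{\left(63 + d{\left(9 \right)} E{\left(2,-2 \right)}\right) - T{\left(21 \right)}} = \frac{1}{\left(63 + \frac{-6 + 9}{2 \cdot 9} \left(5 + 2 \left(-2\right)\right)\right) - -48} = \frac{1}{\left(63 + \frac{1}{2} \cdot \frac{1}{9} \cdot 3 \left(5 - 4\right)\right) + 48} = \frac{1}{\left(63 + \frac{1}{6} \cdot 1\right) + 48} = \frac{1}{\left(63 + \frac{1}{6}\right) + 48} = \frac{1}{\frac{379}{6} + 48} = \frac{1}{\frac{667}{6}} = \frac{6}{667}$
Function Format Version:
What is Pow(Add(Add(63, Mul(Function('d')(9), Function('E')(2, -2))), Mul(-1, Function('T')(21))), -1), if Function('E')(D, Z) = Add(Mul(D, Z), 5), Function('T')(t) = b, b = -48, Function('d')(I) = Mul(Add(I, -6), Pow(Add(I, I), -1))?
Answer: Rational(6, 667) ≈ 0.0089955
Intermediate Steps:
Function('d')(I) = Mul(Rational(1, 2), Pow(I, -1), Add(-6, I)) (Function('d')(I) = Mul(Add(-6, I), Pow(Mul(2, I), -1)) = Mul(Add(-6, I), Mul(Rational(1, 2), Pow(I, -1))) = Mul(Rational(1, 2), Pow(I, -1), Add(-6, I)))
Function('T')(t) = -48
Function('E')(D, Z) = Add(5, Mul(D, Z))
Pow(Add(Add(63, Mul(Function('d')(9), Function('E')(2, -2))), Mul(-1, Function('T')(21))), -1) = Pow(Add(Add(63, Mul(Mul(Rational(1, 2), Pow(9, -1), Add(-6, 9)), Add(5, Mul(2, -2)))), Mul(-1, -48)), -1) = Pow(Add(Add(63, Mul(Mul(Rational(1, 2), Rational(1, 9), 3), Add(5, -4))), 48), -1) = Pow(Add(Add(63, Mul(Rational(1, 6), 1)), 48), -1) = Pow(Add(Add(63, Rational(1, 6)), 48), -1) = Pow(Add(Rational(379, 6), 48), -1) = Pow(Rational(667, 6), -1) = Rational(6, 667)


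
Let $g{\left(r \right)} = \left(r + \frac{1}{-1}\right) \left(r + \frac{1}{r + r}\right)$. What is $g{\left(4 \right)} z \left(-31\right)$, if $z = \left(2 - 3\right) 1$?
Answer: $\frac{3069}{8} \approx 383.63$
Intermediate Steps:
$z = -1$ ($z = \left(-1\right) 1 = -1$)
$g{\left(r \right)} = \left(-1 + r\right) \left(r + \frac{1}{2 r}\right)$ ($g{\left(r \right)} = \left(r - 1\right) \left(r + \frac{1}{2 r}\right) = \left(-1 + r\right) \left(r + \frac{1}{2 r}\right)$)
$g{\left(4 \right)} z \left(-31\right) = \left(\frac{1}{2} + 4^{2} - 4 - \frac{1}{2 \cdot 4}\right) \left(-1\right) \left(-31\right) = \left(\frac{1}{2} + 16 - 4 - \frac{1}{8}\right) \left(-1\right) \left(-31\right) = \frac{99}{8} \left(-1\right) \left(-31\right) = \left(- \frac{99}{8}\right) \left(-31\right) = \frac{3069}{8}$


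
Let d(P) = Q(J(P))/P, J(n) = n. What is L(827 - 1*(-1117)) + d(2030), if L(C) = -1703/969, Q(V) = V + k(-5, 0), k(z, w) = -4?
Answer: -746948/983535 ≈ -0.75945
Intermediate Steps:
Q(V) = -4 + V (Q(V) = V - 4 = -4 + V)
L(C) = -1703/969 (L(C) = -1703*1/969 = -1703/969)
d(P) = (-4 + P)/P
L(827 - 1*(-1117)) + d(2030) = -1703/969 + (-4 + 2030)/2030 = -1703/969 + (1/2030)*2026 = -1703/969 + 1013/1015 = -746948/983535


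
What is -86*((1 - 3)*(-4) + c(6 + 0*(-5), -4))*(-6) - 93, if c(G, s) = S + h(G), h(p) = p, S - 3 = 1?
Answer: 9195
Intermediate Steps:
S = 4 (S = 3 + 1 = 4)
c(G, s) = 4 + G
-86*((1 - 3)*(-4) + c(6 + 0*(-5), -4))*(-6) - 93 = -86*((1 - 3)*(-4) + (4 + (6 + 0*(-5))))*(-6) - 93 = -86*(-2*(-4) + (4 + (6 + 0)))*(-6) - 93 = -86*(8 + (4 + 6))*(-6) - 93 = -86*(8 + 10)*(-6) - 93 = -1548*(-6) - 93 = -86*(-108) - 93 = 9288 - 93 = 9195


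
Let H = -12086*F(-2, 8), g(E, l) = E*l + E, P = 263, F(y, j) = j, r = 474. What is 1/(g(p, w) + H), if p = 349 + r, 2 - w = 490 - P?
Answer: -1/281040 ≈ -3.5582e-6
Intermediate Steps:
w = -225 (w = 2 - (490 - 1*263) = 2 - (490 - 263) = 2 - 1*227 = 2 - 227 = -225)
p = 823 (p = 349 + 474 = 823)
g(E, l) = E + E*l
H = -96688 (H = -12086*8 = -96688)
1/(g(p, w) + H) = 1/(823*(1 - 225) - 96688) = 1/(823*(-224) - 96688) = 1/(-184352 - 96688) = 1/(-281040) = -1/281040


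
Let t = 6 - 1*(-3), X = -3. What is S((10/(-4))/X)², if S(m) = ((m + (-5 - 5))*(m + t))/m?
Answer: 421201/36 ≈ 11700.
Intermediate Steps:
t = 9 (t = 6 + 3 = 9)
S(m) = (-10 + m)*(9 + m)/m (S(m) = ((m + (-5 - 5))*(m + 9))/m = ((m - 10)*(9 + m))/m = ((-10 + m)*(9 + m))/m = (-10 + m)*(9 + m)/m)
S((10/(-4))/X)² = (-1 + (10/(-4))/(-3) - 90/((10/(-4))/(-3)))² = (-1 + (10*(-¼))*(-⅓) - 90/((10*(-¼))*(-⅓)))² = (-1 - 5/2*(-⅓) - 90/((-5/2*(-⅓))))² = (-1 + ⅚ - 90/⅚)² = (-1 + ⅚ - 90*6/5)² = (-1 + ⅚ - 108)² = (-649/6)² = 421201/36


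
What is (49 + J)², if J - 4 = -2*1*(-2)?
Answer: 3249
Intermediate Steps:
J = 8 (J = 4 - 2*1*(-2) = 4 - 2*(-2) = 4 + 4 = 8)
(49 + J)² = (49 + 8)² = 57² = 3249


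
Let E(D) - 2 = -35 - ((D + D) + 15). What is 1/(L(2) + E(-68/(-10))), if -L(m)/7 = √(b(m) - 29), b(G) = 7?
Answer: -10/791 + 25*I*√22/17402 ≈ -0.012642 + 0.0067383*I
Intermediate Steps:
L(m) = -7*I*√22 (L(m) = -7*√(7 - 29) = -7*I*√22)
E(D) = -48 - 2*D (E(D) = 2 + (-35 - ((D + D) + 15)) = 2 + (-35 - (2*D + 15)) = 2 + (-35 - (15 + 2*D)) = 2 + (-35 + (-15 - 2*D)) = 2 + (-50 - 2*D) = -48 - 2*D)
1/(L(2) + E(-68/(-10))) = 1/(-7*I*√22 + (-48 - (-136)/(-10))) = 1/(-7*I*√22 + (-48 - (-136)*(-1)/10)) = 1/(-7*I*√22 + (-48 - 2*34/5)) = 1/(-7*I*√22 + (-48 - 68/5)) = 1/(-7*I*√22 - 308/5) = 1/(-308/5 - 7*I*√22)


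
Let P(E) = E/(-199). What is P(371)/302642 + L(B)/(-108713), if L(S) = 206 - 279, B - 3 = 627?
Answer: 4356147811/6547322829454 ≈ 0.00066533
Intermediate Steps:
B = 630 (B = 3 + 627 = 630)
P(E) = -E/199 (P(E) = E*(-1/199) = -E/199)
L(S) = -73
P(371)/302642 + L(B)/(-108713) = -1/199*371/302642 - 73/(-108713) = -371/199*1/302642 - 73*(-1/108713) = -371/60225758 + 73/108713 = 4356147811/6547322829454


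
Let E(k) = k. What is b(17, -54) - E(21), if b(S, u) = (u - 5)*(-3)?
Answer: 156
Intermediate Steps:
b(S, u) = 15 - 3*u (b(S, u) = (-5 + u)*(-3) = 15 - 3*u)
b(17, -54) - E(21) = (15 - 3*(-54)) - 1*21 = (15 + 162) - 21 = 177 - 21 = 156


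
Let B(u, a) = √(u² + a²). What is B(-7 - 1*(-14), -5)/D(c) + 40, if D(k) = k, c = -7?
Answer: 40 - √74/7 ≈ 38.771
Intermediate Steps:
B(u, a) = √(a² + u²)
B(-7 - 1*(-14), -5)/D(c) + 40 = √((-5)² + (-7 - 1*(-14))²)/(-7) + 40 = √(25 + (-7 + 14)²)*(-⅐) + 40 = √(25 + 7²)*(-⅐) + 40 = √(25 + 49)*(-⅐) + 40 = √74*(-⅐) + 40 = -√74/7 + 40 = 40 - √74/7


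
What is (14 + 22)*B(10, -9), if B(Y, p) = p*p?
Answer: 2916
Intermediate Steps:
B(Y, p) = p**2
(14 + 22)*B(10, -9) = (14 + 22)*(-9)**2 = 36*81 = 2916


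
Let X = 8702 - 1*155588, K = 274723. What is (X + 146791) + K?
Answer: 274628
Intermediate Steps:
X = -146886 (X = 8702 - 155588 = -146886)
(X + 146791) + K = (-146886 + 146791) + 274723 = -95 + 274723 = 274628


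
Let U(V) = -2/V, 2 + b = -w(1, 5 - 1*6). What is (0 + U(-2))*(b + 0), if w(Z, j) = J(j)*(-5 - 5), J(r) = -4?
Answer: -42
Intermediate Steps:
w(Z, j) = 40 (w(Z, j) = -4*(-5 - 5) = -4*(-10) = 40)
b = -42 (b = -2 - 1*40 = -2 - 40 = -42)
(0 + U(-2))*(b + 0) = (0 - 2/(-2))*(-42 + 0) = (0 - 2*(-½))*(-42) = (0 + 1)*(-42) = 1*(-42) = -42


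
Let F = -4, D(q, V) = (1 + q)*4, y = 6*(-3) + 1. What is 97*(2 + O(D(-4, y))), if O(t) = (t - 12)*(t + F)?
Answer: 37442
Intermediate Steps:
y = -17 (y = -18 + 1 = -17)
D(q, V) = 4 + 4*q
O(t) = (-12 + t)*(-4 + t) (O(t) = (t - 12)*(t - 4) = (-12 + t)*(-4 + t))
97*(2 + O(D(-4, y))) = 97*(2 + (48 + (4 + 4*(-4))**2 - 16*(4 + 4*(-4)))) = 97*(2 + (48 + (4 - 16)**2 - 16*(4 - 16))) = 97*(2 + (48 + (-12)**2 - 16*(-12))) = 97*(2 + (48 + 144 + 192)) = 97*(2 + 384) = 97*386 = 37442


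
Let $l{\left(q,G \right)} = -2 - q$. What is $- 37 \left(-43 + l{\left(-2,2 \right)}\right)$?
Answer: $1591$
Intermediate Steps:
$- 37 \left(-43 + l{\left(-2,2 \right)}\right) = - 37 \left(-43 - 0\right) = - 37 \left(-43 + \left(-2 + 2\right)\right) = - 37 \left(-43 + 0\right) = \left(-37\right) \left(-43\right) = 1591$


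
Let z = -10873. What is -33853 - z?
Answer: -22980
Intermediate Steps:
-33853 - z = -33853 - 1*(-10873) = -33853 + 10873 = -22980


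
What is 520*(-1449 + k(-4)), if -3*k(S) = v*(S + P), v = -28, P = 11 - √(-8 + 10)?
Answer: -2158520/3 - 14560*√2/3 ≈ -7.2637e+5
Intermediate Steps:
P = 11 - √2 ≈ 9.5858
k(S) = 308/3 - 28*√2/3 + 28*S/3 (k(S) = -(-28)*(S + (11 - √2))/3 = -(-28)*(11 + S - √2)/3 = -(-308 - 28*S + 28*√2)/3 = 308/3 - 28*√2/3 + 28*S/3)
520*(-1449 + k(-4)) = 520*(-1449 + (308/3 - 28*√2/3 + (28/3)*(-4))) = 520*(-1449 + (308/3 - 28*√2/3 - 112/3)) = 520*(-1449 + (196/3 - 28*√2/3)) = 520*(-4151/3 - 28*√2/3) = -2158520/3 - 14560*√2/3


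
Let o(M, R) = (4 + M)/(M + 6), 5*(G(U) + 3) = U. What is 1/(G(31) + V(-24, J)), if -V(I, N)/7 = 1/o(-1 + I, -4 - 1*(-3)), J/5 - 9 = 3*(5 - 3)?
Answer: -15/47 ≈ -0.31915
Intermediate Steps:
G(U) = -3 + U/5
o(M, R) = (4 + M)/(6 + M)
J = 75 (J = 45 + 5*(3*(5 - 3)) = 45 + 5*(3*2) = 45 + 5*6 = 45 + 30 = 75)
V(I, N) = -7*(5 + I)/(3 + I) (V(I, N) = -7*(6 + (-1 + I))/(4 + (-1 + I)) = -7*(5 + I)/(3 + I))
1/(G(31) + V(-24, J)) = 1/((-3 + (1/5)*31) + 7*(-5 - 1*(-24))/(3 - 24)) = 1/((-3 + 31/5) + 7*(-5 + 24)/(-21)) = 1/(16/5 + 7*(-1/21)*19) = 1/(16/5 - 19/3) = 1/(-47/15) = -15/47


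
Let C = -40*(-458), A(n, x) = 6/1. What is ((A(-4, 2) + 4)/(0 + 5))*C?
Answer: 36640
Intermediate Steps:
A(n, x) = 6 (A(n, x) = 6*1 = 6)
C = 18320
((A(-4, 2) + 4)/(0 + 5))*C = ((6 + 4)/(0 + 5))*18320 = (10/5)*18320 = (10*(1/5))*18320 = 2*18320 = 36640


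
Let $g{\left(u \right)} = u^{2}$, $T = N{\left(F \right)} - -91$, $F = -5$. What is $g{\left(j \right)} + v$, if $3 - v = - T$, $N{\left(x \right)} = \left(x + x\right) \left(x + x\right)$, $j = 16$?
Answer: $450$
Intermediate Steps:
$N{\left(x \right)} = 4 x^{2}$ ($N{\left(x \right)} = 2 x 2 x = 4 x^{2}$)
$T = 191$ ($T = 4 \left(-5\right)^{2} - -91 = 4 \cdot 25 + 91 = 100 + 91 = 191$)
$v = 194$ ($v = 3 - \left(-1\right) 191 = 3 - -191 = 3 + 191 = 194$)
$g{\left(j \right)} + v = 16^{2} + 194 = 256 + 194 = 450$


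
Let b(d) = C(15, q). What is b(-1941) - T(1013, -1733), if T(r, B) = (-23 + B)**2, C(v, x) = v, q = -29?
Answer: -3083521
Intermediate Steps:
b(d) = 15
b(-1941) - T(1013, -1733) = 15 - (-23 - 1733)**2 = 15 - 1*(-1756)**2 = 15 - 1*3083536 = 15 - 3083536 = -3083521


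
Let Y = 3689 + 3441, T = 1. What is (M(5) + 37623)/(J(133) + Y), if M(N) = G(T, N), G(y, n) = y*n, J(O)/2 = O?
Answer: 9407/1849 ≈ 5.0876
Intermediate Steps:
J(O) = 2*O
G(y, n) = n*y
M(N) = N (M(N) = N*1 = N)
Y = 7130
(M(5) + 37623)/(J(133) + Y) = (5 + 37623)/(2*133 + 7130) = 37628/(266 + 7130) = 37628/7396 = 37628*(1/7396) = 9407/1849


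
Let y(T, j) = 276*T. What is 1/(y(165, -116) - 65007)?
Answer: -1/19467 ≈ -5.1369e-5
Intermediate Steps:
1/(y(165, -116) - 65007) = 1/(276*165 - 65007) = 1/(45540 - 65007) = 1/(-19467) = -1/19467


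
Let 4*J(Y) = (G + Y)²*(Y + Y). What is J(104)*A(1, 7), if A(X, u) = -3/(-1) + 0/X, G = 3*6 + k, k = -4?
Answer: 2172144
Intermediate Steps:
G = 14 (G = 3*6 - 4 = 18 - 4 = 14)
A(X, u) = 3 (A(X, u) = -3*(-1) + 0 = 3 + 0 = 3)
J(Y) = Y*(14 + Y)²/2 (J(Y) = ((14 + Y)²*(Y + Y))/4 = ((14 + Y)²*(2*Y))/4 = (2*Y*(14 + Y)²)/4 = Y*(14 + Y)²/2)
J(104)*A(1, 7) = ((½)*104*(14 + 104)²)*3 = ((½)*104*118²)*3 = ((½)*104*13924)*3 = 724048*3 = 2172144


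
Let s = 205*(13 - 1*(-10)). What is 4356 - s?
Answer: -359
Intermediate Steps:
s = 4715 (s = 205*(13 + 10) = 205*23 = 4715)
4356 - s = 4356 - 1*4715 = 4356 - 4715 = -359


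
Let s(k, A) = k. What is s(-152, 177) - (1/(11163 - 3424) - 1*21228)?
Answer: 163107163/7739 ≈ 21076.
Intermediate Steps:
s(-152, 177) - (1/(11163 - 3424) - 1*21228) = -152 - (1/(11163 - 3424) - 1*21228) = -152 - (1/7739 - 21228) = -152 - 1*(-164283491/7739) = -152 + 164283491/7739 = 163107163/7739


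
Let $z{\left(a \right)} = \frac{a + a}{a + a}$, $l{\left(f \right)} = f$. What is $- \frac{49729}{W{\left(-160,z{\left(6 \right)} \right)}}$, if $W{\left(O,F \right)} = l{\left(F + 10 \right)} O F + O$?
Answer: $\frac{49729}{1920} \approx 25.901$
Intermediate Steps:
$z{\left(a \right)} = 1$ ($z{\left(a \right)} = \frac{2 a}{2 a} = 2 a \frac{1}{2 a} = 1$)
$W{\left(O,F \right)} = O + F O \left(10 + F\right)$ ($W{\left(O,F \right)} = \left(F + 10\right) O F + O = \left(10 + F\right) O F + O = O \left(10 + F\right) F + O = F O \left(10 + F\right) + O = O + F O \left(10 + F\right)$)
$- \frac{49729}{W{\left(-160,z{\left(6 \right)} \right)}} = - \frac{49729}{\left(-160\right) \left(1 + 1 \left(10 + 1\right)\right)} = - \frac{49729}{\left(-160\right) \left(1 + 1 \cdot 11\right)} = - \frac{49729}{\left(-160\right) \left(1 + 11\right)} = - \frac{49729}{\left(-160\right) 12} = - \frac{49729}{-1920} = \left(-49729\right) \left(- \frac{1}{1920}\right) = \frac{49729}{1920}$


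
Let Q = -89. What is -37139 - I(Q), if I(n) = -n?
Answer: -37228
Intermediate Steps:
-37139 - I(Q) = -37139 - (-1)*(-89) = -37139 - 1*89 = -37139 - 89 = -37228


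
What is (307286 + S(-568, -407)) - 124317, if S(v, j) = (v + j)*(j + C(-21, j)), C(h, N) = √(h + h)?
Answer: 579794 - 975*I*√42 ≈ 5.7979e+5 - 6318.7*I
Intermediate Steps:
C(h, N) = √2*√h (C(h, N) = √(2*h) = √2*√h)
S(v, j) = (j + v)*(j + I*√42) (S(v, j) = (v + j)*(j + √2*√(-21)) = (j + v)*(j + √2*(I*√21)) = (j + v)*(j + I*√42))
(307286 + S(-568, -407)) - 124317 = (307286 + ((-407)² - 407*(-568) + I*(-407)*√42 + I*(-568)*√42)) - 124317 = (307286 + (165649 + 231176 - 407*I*√42 - 568*I*√42)) - 124317 = (307286 + (396825 - 975*I*√42)) - 124317 = (704111 - 975*I*√42) - 124317 = 579794 - 975*I*√42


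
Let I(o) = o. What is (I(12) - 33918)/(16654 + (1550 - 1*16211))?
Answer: -33906/1993 ≈ -17.013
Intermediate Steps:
(I(12) - 33918)/(16654 + (1550 - 1*16211)) = (12 - 33918)/(16654 + (1550 - 1*16211)) = -33906/(16654 + (1550 - 16211)) = -33906/(16654 - 14661) = -33906/1993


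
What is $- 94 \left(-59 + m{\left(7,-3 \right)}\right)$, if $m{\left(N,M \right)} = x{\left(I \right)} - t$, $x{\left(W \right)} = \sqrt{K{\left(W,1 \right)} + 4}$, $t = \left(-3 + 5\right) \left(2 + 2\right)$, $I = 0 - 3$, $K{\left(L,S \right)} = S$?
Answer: $6298 - 94 \sqrt{5} \approx 6087.8$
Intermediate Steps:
$I = -3$
$t = 8$ ($t = 2 \cdot 4 = 8$)
$x{\left(W \right)} = \sqrt{5}$ ($x{\left(W \right)} = \sqrt{1 + 4} = \sqrt{5}$)
$m{\left(N,M \right)} = -8 + \sqrt{5}$ ($m{\left(N,M \right)} = \sqrt{5} - 8 = -8 + \sqrt{5}$)
$- 94 \left(-59 + m{\left(7,-3 \right)}\right) = - 94 \left(-59 - \left(8 - \sqrt{5}\right)\right) = - 94 \left(-67 + \sqrt{5}\right) = 6298 - 94 \sqrt{5}$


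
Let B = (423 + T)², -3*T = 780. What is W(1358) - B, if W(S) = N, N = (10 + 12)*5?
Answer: -26459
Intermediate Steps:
T = -260 (T = -⅓*780 = -260)
N = 110 (N = 22*5 = 110)
W(S) = 110
B = 26569 (B = (423 - 260)² = 163² = 26569)
W(1358) - B = 110 - 1*26569 = 110 - 26569 = -26459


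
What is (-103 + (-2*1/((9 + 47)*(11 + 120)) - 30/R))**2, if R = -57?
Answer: 51002664808225/4856974864 ≈ 10501.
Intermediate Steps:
(-103 + (-2*1/((9 + 47)*(11 + 120)) - 30/R))**2 = (-103 + (-2*1/((9 + 47)*(11 + 120)) - 30/(-57)))**2 = (-103 + (-2/(56*131) - 30*(-1/57)))**2 = (-103 + (-2/7336 + 10/19))**2 = (-103 + (-2*1/7336 + 10/19))**2 = (-103 + (-1/3668 + 10/19))**2 = (-103 + 36661/69692)**2 = (-7141615/69692)**2 = 51002664808225/4856974864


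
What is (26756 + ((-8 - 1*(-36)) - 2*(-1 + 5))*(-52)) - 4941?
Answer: 20775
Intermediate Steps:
(26756 + ((-8 - 1*(-36)) - 2*(-1 + 5))*(-52)) - 4941 = (26756 + ((-8 + 36) - 2*4)*(-52)) - 4941 = (26756 + (28 - 8)*(-52)) - 4941 = (26756 + 20*(-52)) - 4941 = (26756 - 1040) - 4941 = 25716 - 4941 = 20775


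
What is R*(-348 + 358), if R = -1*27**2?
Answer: -7290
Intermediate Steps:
R = -729 (R = -1*729 = -729)
R*(-348 + 358) = -729*(-348 + 358) = -729*10 = -7290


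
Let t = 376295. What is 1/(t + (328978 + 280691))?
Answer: 1/985964 ≈ 1.0142e-6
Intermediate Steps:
1/(t + (328978 + 280691)) = 1/(376295 + (328978 + 280691)) = 1/(376295 + 609669) = 1/985964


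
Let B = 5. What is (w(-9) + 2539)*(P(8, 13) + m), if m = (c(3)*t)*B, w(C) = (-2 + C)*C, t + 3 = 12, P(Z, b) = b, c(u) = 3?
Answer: 390424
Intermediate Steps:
t = 9 (t = -3 + 12 = 9)
w(C) = C*(-2 + C)
m = 135 (m = (3*9)*5 = 27*5 = 135)
(w(-9) + 2539)*(P(8, 13) + m) = (-9*(-2 - 9) + 2539)*(13 + 135) = (-9*(-11) + 2539)*148 = (99 + 2539)*148 = 2638*148 = 390424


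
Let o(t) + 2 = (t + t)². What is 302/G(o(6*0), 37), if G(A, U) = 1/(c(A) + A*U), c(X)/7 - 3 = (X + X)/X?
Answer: -11778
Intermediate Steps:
o(t) = -2 + 4*t² (o(t) = -2 + (t + t)² = -2 + (2*t)² = -2 + 4*t²)
c(X) = 35 (c(X) = 21 + 7*((X + X)/X) = 21 + 7*((2*X)/X) = 21 + 7*2 = 21 + 14 = 35)
G(A, U) = 1/(35 + A*U)
302/G(o(6*0), 37) = 302/(1/(35 + (-2 + 4*(6*0)²)*37)) = 302/(1/(35 + (-2 + 4*0²)*37)) = 302/(1/(35 + (-2 + 4*0)*37)) = 302/(1/(35 + (-2 + 0)*37)) = 302/(1/(35 - 2*37)) = 302/(1/(35 - 74)) = 302/(1/(-39)) = 302/(-1/39) = 302*(-39) = -11778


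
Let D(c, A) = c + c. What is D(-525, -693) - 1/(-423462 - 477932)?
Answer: -946463699/901394 ≈ -1050.0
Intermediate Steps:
D(c, A) = 2*c
D(-525, -693) - 1/(-423462 - 477932) = 2*(-525) - 1/(-423462 - 477932) = -1050 - 1/(-901394) = -1050 - 1*(-1/901394) = -1050 + 1/901394 = -946463699/901394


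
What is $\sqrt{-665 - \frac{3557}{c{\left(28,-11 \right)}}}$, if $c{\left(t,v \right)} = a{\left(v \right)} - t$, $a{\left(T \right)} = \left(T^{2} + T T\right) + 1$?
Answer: $\frac{2 i \sqrt{7876095}}{215} \approx 26.106 i$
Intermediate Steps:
$a{\left(T \right)} = 1 + 2 T^{2}$ ($a{\left(T \right)} = \left(T^{2} + T^{2}\right) + 1 = 2 T^{2} + 1 = 1 + 2 T^{2}$)
$c{\left(t,v \right)} = 1 - t + 2 v^{2}$ ($c{\left(t,v \right)} = \left(1 + 2 v^{2}\right) - t = 1 - t + 2 v^{2}$)
$\sqrt{-665 - \frac{3557}{c{\left(28,-11 \right)}}} = \sqrt{-665 - \frac{3557}{1 - 28 + 2 \left(-11\right)^{2}}} = \sqrt{-665 - \frac{3557}{1 - 28 + 2 \cdot 121}} = \sqrt{-665 - \frac{3557}{1 - 28 + 242}} = \sqrt{-665 - \frac{3557}{215}} = \sqrt{- \frac{146532}{215}} = \frac{2 i \sqrt{7876095}}{215}$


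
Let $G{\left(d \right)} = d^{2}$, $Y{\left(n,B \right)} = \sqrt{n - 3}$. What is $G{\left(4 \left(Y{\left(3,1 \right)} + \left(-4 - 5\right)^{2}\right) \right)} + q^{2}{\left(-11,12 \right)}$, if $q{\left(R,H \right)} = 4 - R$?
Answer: $105201$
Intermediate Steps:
$Y{\left(n,B \right)} = \sqrt{-3 + n}$
$G{\left(4 \left(Y{\left(3,1 \right)} + \left(-4 - 5\right)^{2}\right) \right)} + q^{2}{\left(-11,12 \right)} = \left(4 \left(\sqrt{-3 + 3} + \left(-4 - 5\right)^{2}\right)\right)^{2} + \left(4 - -11\right)^{2} = \left(4 \left(\sqrt{0} + \left(-9\right)^{2}\right)\right)^{2} + \left(4 + 11\right)^{2} = \left(4 \left(0 + 81\right)\right)^{2} + 15^{2} = \left(4 \cdot 81\right)^{2} + 225 = 324^{2} + 225 = 104976 + 225 = 105201$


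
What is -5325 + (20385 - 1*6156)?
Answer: 8904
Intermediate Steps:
-5325 + (20385 - 1*6156) = -5325 + (20385 - 6156) = -5325 + 14229 = 8904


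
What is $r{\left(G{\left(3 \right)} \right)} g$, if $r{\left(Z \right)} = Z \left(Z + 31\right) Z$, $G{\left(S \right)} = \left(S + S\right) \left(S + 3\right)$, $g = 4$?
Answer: $347328$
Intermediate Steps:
$G{\left(S \right)} = 2 S \left(3 + S\right)$
$r{\left(Z \right)} = Z^{2} \left(31 + Z\right)$ ($r{\left(Z \right)} = Z \left(31 + Z\right) Z = Z^{2} \left(31 + Z\right)$)
$r{\left(G{\left(3 \right)} \right)} g = \left(2 \cdot 3 \left(3 + 3\right)\right)^{2} \left(31 + 2 \cdot 3 \left(3 + 3\right)\right) 4 = \left(2 \cdot 3 \cdot 6\right)^{2} \left(31 + 2 \cdot 3 \cdot 6\right) 4 = 36^{2} \left(31 + 36\right) 4 = 1296 \cdot 67 \cdot 4 = 86832 \cdot 4 = 347328$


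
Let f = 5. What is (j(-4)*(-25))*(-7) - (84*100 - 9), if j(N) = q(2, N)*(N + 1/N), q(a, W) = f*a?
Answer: -31657/2 ≈ -15829.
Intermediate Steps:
q(a, W) = 5*a
j(N) = 10*N + 10/N (j(N) = (5*2)*(N + 1/N) = 10*(N + 1/N) = 10*N + 10/N)
(j(-4)*(-25))*(-7) - (84*100 - 9) = ((10*(-4) + 10/(-4))*(-25))*(-7) - (84*100 - 9) = ((-40 + 10*(-1/4))*(-25))*(-7) - (8400 - 9) = ((-40 - 5/2)*(-25))*(-7) - 1*8391 = -85/2*(-25)*(-7) - 8391 = (2125/2)*(-7) - 8391 = -14875/2 - 8391 = -31657/2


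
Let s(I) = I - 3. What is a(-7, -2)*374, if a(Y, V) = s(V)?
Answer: -1870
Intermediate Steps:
s(I) = -3 + I
a(Y, V) = -3 + V
a(-7, -2)*374 = (-3 - 2)*374 = -5*374 = -1870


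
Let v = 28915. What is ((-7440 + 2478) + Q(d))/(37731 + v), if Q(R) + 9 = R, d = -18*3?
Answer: -5025/66646 ≈ -0.075398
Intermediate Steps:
d = -54
Q(R) = -9 + R
((-7440 + 2478) + Q(d))/(37731 + v) = ((-7440 + 2478) + (-9 - 54))/(37731 + 28915) = (-4962 - 63)/66646 = -5025*1/66646 = -5025/66646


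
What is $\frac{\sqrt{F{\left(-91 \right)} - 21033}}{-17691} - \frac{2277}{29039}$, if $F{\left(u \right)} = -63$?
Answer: $- \frac{2277}{29039} - \frac{2 i \sqrt{586}}{5897} \approx -0.078412 - 0.0082101 i$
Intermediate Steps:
$\frac{\sqrt{F{\left(-91 \right)} - 21033}}{-17691} - \frac{2277}{29039} = \frac{\sqrt{-63 - 21033}}{-17691} - \frac{2277}{29039} = \sqrt{-63 - 21033} \left(- \frac{1}{17691}\right) - \frac{2277}{29039} = \sqrt{-21096} \left(- \frac{1}{17691}\right) - \frac{2277}{29039} = 6 i \sqrt{586} \left(- \frac{1}{17691}\right) - \frac{2277}{29039} = - \frac{2 i \sqrt{586}}{5897} - \frac{2277}{29039} = - \frac{2277}{29039} - \frac{2 i \sqrt{586}}{5897}$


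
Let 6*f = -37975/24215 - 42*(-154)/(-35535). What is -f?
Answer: 100404283/344192010 ≈ 0.29171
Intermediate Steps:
f = -100404283/344192010 (f = (-37975/24215 - 42*(-154)/(-35535))/6 = (-37975*1/24215 + 6468*(-1/35535))/6 = (-7595/4843 - 2156/11845)/6 = (⅙)*(-100404283/57365335) = -100404283/344192010 ≈ -0.29171)
-f = -1*(-100404283/344192010) = 100404283/344192010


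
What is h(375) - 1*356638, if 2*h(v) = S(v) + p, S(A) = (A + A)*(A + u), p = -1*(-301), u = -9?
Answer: -438475/2 ≈ -2.1924e+5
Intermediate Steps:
p = 301
S(A) = 2*A*(-9 + A) (S(A) = (A + A)*(A - 9) = (2*A)*(-9 + A) = 2*A*(-9 + A))
h(v) = 301/2 + v*(-9 + v) (h(v) = (2*v*(-9 + v) + 301)/2 = (301 + 2*v*(-9 + v))/2 = 301/2 + v*(-9 + v))
h(375) - 1*356638 = (301/2 + 375*(-9 + 375)) - 1*356638 = (301/2 + 375*366) - 356638 = (301/2 + 137250) - 356638 = 274801/2 - 356638 = -438475/2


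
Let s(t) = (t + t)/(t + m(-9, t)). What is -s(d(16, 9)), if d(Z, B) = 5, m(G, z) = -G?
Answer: -5/7 ≈ -0.71429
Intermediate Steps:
s(t) = 2*t/(9 + t) (s(t) = (t + t)/(t - 1*(-9)) = (2*t)/(t + 9) = (2*t)/(9 + t) = 2*t/(9 + t))
-s(d(16, 9)) = -2*5/(9 + 5) = -2*5/14 = -1*5/7 = -5/7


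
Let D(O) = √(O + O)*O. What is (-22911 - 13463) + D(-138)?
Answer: -36374 - 276*I*√69 ≈ -36374.0 - 2292.6*I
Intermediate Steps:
D(O) = √2*O^(3/2) (D(O) = √(2*O)*O = (√2*√O)*O = √2*O^(3/2))
(-22911 - 13463) + D(-138) = (-22911 - 13463) + √2*(-138)^(3/2) = -36374 + √2*(-138*I*√138) = -36374 - 276*I*√69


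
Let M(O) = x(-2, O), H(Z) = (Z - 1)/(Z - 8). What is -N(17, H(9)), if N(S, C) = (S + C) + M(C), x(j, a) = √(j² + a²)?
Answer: -25 - 2*√17 ≈ -33.246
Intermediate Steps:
H(Z) = (-1 + Z)/(-8 + Z)
x(j, a) = √(a² + j²)
M(O) = √(4 + O²) (M(O) = √(O² + (-2)²) = √(O² + 4) = √(4 + O²))
N(S, C) = C + S + √(4 + C²) (N(S, C) = (S + C) + √(4 + C²) = (C + S) + √(4 + C²) = C + S + √(4 + C²))
-N(17, H(9)) = -((-1 + 9)/(-8 + 9) + 17 + √(4 + ((-1 + 9)/(-8 + 9))²)) = -(8/1 + 17 + √(4 + (8/1)²)) = -(1*8 + 17 + √(4 + (1*8)²)) = -(8 + 17 + √(4 + 8²)) = -(8 + 17 + √(4 + 64)) = -(8 + 17 + √68) = -(8 + 17 + 2*√17) = -(25 + 2*√17) = -25 - 2*√17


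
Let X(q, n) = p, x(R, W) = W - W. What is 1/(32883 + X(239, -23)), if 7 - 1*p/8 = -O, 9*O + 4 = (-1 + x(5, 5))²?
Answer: 3/98809 ≈ 3.0362e-5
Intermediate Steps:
x(R, W) = 0
O = -⅓ (O = -4/9 + (-1 + 0)²/9 = -4/9 + (⅑)*(-1)² = -4/9 + (⅑)*1 = -4/9 + ⅑ = -⅓ ≈ -0.33333)
p = 160/3 (p = 56 - (-8)*(-1)/3 = 56 - 8*⅓ = 56 - 8/3 = 160/3 ≈ 53.333)
X(q, n) = 160/3
1/(32883 + X(239, -23)) = 1/(32883 + 160/3) = 1/(98809/3) = 3/98809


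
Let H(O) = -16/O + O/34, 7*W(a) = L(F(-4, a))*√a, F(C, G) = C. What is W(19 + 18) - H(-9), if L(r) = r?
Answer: -463/306 - 4*√37/7 ≈ -4.9889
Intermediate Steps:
W(a) = -4*√a/7 (W(a) = (-4*√a)/7 = -4*√a/7)
H(O) = -16/O + O/34 (H(O) = -16/O + O*(1/34) = -16/O + O/34)
W(19 + 18) - H(-9) = -4*√(19 + 18)/7 - (-16/(-9) + (1/34)*(-9)) = -4*√37/7 - (-16*(-⅑) - 9/34) = -4*√37/7 - (16/9 - 9/34) = -4*√37/7 - 1*463/306 = -4*√37/7 - 463/306 = -463/306 - 4*√37/7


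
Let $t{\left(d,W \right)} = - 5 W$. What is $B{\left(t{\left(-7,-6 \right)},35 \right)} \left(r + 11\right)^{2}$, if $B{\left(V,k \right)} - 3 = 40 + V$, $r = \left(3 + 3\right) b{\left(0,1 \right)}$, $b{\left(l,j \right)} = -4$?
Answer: $12337$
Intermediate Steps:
$r = -24$ ($r = \left(3 + 3\right) \left(-4\right) = 6 \left(-4\right) = -24$)
$B{\left(V,k \right)} = 43 + V$ ($B{\left(V,k \right)} = 3 + \left(40 + V\right) = 43 + V$)
$B{\left(t{\left(-7,-6 \right)},35 \right)} \left(r + 11\right)^{2} = \left(43 - -30\right) \left(-24 + 11\right)^{2} = \left(43 + 30\right) \left(-13\right)^{2} = 73 \cdot 169 = 12337$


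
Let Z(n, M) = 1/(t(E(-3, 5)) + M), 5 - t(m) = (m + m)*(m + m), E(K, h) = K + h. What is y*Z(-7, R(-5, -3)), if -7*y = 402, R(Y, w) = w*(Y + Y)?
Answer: -402/133 ≈ -3.0226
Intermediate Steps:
R(Y, w) = 2*Y*w (R(Y, w) = w*(2*Y) = 2*Y*w)
t(m) = 5 - 4*m² (t(m) = 5 - (m + m)*(m + m) = 5 - 2*m*2*m = 5 - 4*m²)
Z(n, M) = 1/(-11 + M) (Z(n, M) = 1/((5 - 4*(-3 + 5)²) + M) = 1/((5 - 4*2²) + M) = 1/((5 - 4*4) + M) = 1/((5 - 16) + M) = 1/(-11 + M))
y = -402/7 (y = -⅐*402 = -402/7 ≈ -57.429)
y*Z(-7, R(-5, -3)) = -402/(7*(-11 + 2*(-5)*(-3))) = -402/(7*(-11 + 30)) = -402/7/19 = -402/7*1/19 = -402/133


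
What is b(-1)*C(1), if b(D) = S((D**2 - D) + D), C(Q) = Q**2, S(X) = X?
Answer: 1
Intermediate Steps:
b(D) = D**2 (b(D) = (D**2 - D) + D = D**2)
b(-1)*C(1) = (-1)**2*1**2 = 1*1 = 1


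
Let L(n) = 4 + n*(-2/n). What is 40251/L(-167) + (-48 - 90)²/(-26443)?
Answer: 1064319105/52886 ≈ 20125.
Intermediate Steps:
L(n) = 2 (L(n) = 4 - 2 = 2)
40251/L(-167) + (-48 - 90)²/(-26443) = 40251/2 + (-48 - 90)²/(-26443) = 40251*(½) + (-138)²*(-1/26443) = 40251/2 + 19044*(-1/26443) = 40251/2 - 19044/26443 = 1064319105/52886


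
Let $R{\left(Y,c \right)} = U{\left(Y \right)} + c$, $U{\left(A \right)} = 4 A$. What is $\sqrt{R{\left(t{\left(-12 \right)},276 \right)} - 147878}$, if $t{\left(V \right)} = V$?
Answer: $5 i \sqrt{5906} \approx 384.25 i$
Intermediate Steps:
$R{\left(Y,c \right)} = c + 4 Y$ ($R{\left(Y,c \right)} = 4 Y + c = c + 4 Y$)
$\sqrt{R{\left(t{\left(-12 \right)},276 \right)} - 147878} = \sqrt{\left(276 + 4 \left(-12\right)\right) - 147878} = \sqrt{\left(276 - 48\right) - 147878} = \sqrt{228 - 147878} = \sqrt{-147650} = 5 i \sqrt{5906}$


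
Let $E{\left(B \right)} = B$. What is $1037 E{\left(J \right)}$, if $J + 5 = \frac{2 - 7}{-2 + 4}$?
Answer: $- \frac{15555}{2} \approx -7777.5$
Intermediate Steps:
$J = - \frac{15}{2}$ ($J = -5 + \frac{2 - 7}{-2 + 4} = -5 - \frac{5}{2} = - \frac{15}{2} \approx -7.5$)
$1037 E{\left(J \right)} = 1037 \left(- \frac{15}{2}\right) = - \frac{15555}{2}$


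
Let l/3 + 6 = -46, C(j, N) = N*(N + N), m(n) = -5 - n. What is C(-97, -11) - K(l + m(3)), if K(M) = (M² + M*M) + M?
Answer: -53386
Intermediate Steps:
C(j, N) = 2*N² (C(j, N) = N*(2*N) = 2*N²)
l = -156 (l = -18 + 3*(-46) = -18 - 138 = -156)
K(M) = M + 2*M² (K(M) = (M² + M²) + M = 2*M² + M = M + 2*M²)
C(-97, -11) - K(l + m(3)) = 2*(-11)² - (-156 + (-5 - 1*3))*(1 + 2*(-156 + (-5 - 1*3))) = 2*121 - (-156 + (-5 - 3))*(1 + 2*(-156 + (-5 - 3))) = 242 - (-156 - 8)*(1 + 2*(-156 - 8)) = 242 - (-164)*(1 + 2*(-164)) = 242 - (-164)*(1 - 328) = 242 - (-164)*(-327) = 242 - 1*53628 = 242 - 53628 = -53386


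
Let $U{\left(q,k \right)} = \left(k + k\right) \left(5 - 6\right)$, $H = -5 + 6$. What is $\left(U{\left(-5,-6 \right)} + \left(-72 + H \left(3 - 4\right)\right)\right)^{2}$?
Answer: $3721$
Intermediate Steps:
$H = 1$
$U{\left(q,k \right)} = - 2 k$ ($U{\left(q,k \right)} = 2 k \left(-1\right) = - 2 k$)
$\left(U{\left(-5,-6 \right)} + \left(-72 + H \left(3 - 4\right)\right)\right)^{2} = \left(\left(-2\right) \left(-6\right) - \left(72 - \left(3 - 4\right)\right)\right)^{2} = \left(12 + \left(-72 + 1 \left(-1\right)\right)\right)^{2} = \left(12 - 73\right)^{2} = \left(-61\right)^{2} = 3721$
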